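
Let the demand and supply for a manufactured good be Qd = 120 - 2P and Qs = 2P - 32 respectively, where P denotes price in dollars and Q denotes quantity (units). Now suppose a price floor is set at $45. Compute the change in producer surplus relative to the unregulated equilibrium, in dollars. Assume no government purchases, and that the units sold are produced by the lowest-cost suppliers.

In a free market, 120 - 2P = 2P - 32 gives the equilibrium P* = 38, Q* = 44.
Because the floor (45) lies above the market-clearing price, it is binding.
At P = 45: Qd = 120 - 2·45 = 30 and Qs = 2·45 - 32 = 58.
Producer surplus without the control is ½ · (38 - 16) · 44 = 484.
With the floor, 30 units are sold at 45. The supply price at Q = 30 is 31, so PS = ½ · [(45 - 16) + (45 - 31)] · 30 = 645.
Change in producer surplus = 645 - 484 = 161.

161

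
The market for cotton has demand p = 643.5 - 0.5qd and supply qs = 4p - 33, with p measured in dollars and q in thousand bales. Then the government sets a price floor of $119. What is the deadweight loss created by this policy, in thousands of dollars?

0

Rearranging demand gives qd = 1287 - 2p. Setting quantity demanded equal to quantity supplied, 1287 - 2p = 4p - 33, gives p* = 220 and q* = 847.
The floor of 119 is below the equilibrium price 220, so it is not binding; the market clears at p* = 220, q* = 847.
Since the control does not bind, no trades are prevented and deadweight loss is zero.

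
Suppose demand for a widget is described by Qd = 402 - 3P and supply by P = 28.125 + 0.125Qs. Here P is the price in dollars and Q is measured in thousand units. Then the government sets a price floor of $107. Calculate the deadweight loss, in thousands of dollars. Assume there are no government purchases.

5156.25

Rearranging supply gives Qs = 8P - 225. Equilibrium: 402 - 3P = 8P - 225, so 627 = 11P and P* = 57, Q* = 231.
The floor of 107 is above the equilibrium price 57, so it binds.
At P = 107: Qd = 402 - 3·107 = 81 and Qs = 8·107 - 225 = 631.
Quantity traded falls to 81. At Q = 81 the demand price is (402 - 81)/3 = 107 and the supply price is (225 + 81)/8 = 38.25.
Deadweight loss = ½ · (107 - 38.25) · (231 - 81) = ½ · 68.75 · 150 = 5156.25.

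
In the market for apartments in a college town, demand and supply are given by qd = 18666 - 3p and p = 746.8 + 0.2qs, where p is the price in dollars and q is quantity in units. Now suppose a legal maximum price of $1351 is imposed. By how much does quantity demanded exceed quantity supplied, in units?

Rearranging supply gives qs = 5p - 3734. Without the control the market clears where 18666 - 3p = 5p - 3734, i.e. p* = 2800 and q* = 10266.
The ceiling of 1351 is below the equilibrium price 2800, so it binds.
At p = 1351: qd = 18666 - 3·1351 = 14613 and qs = 5·1351 - 3734 = 3021.
Shortage = qd - qs = 14613 - 3021 = 11592.

11592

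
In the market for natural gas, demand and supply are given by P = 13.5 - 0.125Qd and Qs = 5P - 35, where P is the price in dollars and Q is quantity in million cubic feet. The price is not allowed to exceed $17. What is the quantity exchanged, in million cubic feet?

Rearranging demand gives Qd = 108 - 8P. In a free market, 108 - 8P = 5P - 35 gives the equilibrium P* = 11, Q* = 20.
The ceiling of 17 is above the equilibrium price 11, so it is not binding; the market clears at P* = 11, Q* = 20.

20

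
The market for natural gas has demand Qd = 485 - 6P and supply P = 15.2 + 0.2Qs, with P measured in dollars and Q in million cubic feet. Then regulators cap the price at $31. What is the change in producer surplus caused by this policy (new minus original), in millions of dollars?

-2580

Rearranging supply gives Qs = 5P - 76. Equilibrium: 485 - 6P = 5P - 76, so 561 = 11P and P* = 51, Q* = 179.
Because the ceiling (31) lies below the market-clearing price, it is binding.
At P = 31: Qd = 485 - 6·31 = 299 and Qs = 5·31 - 76 = 79.
Producer surplus without the control is ½ · (51 - 15.2) · 179 = 3204.1.
With the ceiling, producers sell 79 units at 31, so PS = ½ · (31 - 15.2) · 79 = 624.1.
Change in producer surplus = 624.1 - 3204.1 = -2580.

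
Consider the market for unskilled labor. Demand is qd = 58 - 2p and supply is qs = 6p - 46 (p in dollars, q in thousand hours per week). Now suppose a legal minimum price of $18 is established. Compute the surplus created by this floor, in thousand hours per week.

Setting quantity demanded equal to quantity supplied, 58 - 2p = 6p - 46, gives p* = 13 and q* = 32.
Because the floor (18) lies above the market-clearing price, it is binding.
At p = 18: qd = 58 - 2·18 = 22 and qs = 6·18 - 46 = 62.
Surplus = qs - qd = 62 - 22 = 40.

40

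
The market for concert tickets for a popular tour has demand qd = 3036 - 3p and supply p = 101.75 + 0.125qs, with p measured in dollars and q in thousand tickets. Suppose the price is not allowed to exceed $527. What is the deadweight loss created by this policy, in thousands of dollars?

0

Rearranging supply gives qs = 8p - 814. Setting quantity demanded equal to quantity supplied, 3036 - 3p = 8p - 814, gives p* = 350 and q* = 1986.
The ceiling of 527 is above the equilibrium price 350, so it is not binding; the market clears at p* = 350, q* = 1986.
Since the control does not bind, no trades are prevented and deadweight loss is zero.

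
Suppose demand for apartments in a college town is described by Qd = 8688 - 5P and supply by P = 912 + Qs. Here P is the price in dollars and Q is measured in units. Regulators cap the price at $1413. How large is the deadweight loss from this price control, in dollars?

Rearranging supply gives Qs = P - 912. In a free market, 8688 - 5P = P - 912 gives the equilibrium P* = 1600, Q* = 688.
The ceiling of 1413 is below the equilibrium price 1600, so it binds.
At P = 1413: Qd = 8688 - 5·1413 = 1623 and Qs = 1413 - 912 = 501.
Quantity traded falls to 501. At Q = 501 the demand price is (8688 - 501)/5 = 1637.4 and the supply price is 912 + 501 = 1413.
Deadweight loss = ½ · (1637.4 - 1413) · (688 - 501) = ½ · 224.4 · 187 = 20981.4.

20981.4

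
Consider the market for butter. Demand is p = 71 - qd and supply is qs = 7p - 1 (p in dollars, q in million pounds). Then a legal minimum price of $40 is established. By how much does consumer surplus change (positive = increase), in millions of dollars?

-1441.5

Rearranging demand gives qd = 71 - p. Equilibrium: 71 - p = 7p - 1, so 72 = 8p and p* = 9, q* = 62.
Since 40 > 9, the floor is binding.
At p = 40: qd = 71 - 40 = 31 and qs = 7·40 - 1 = 279.
Consumer surplus without the control is ½ · (71 - 9) · 62 = 1922.
With the floor, consumers buy 31 units at 40, so CS = ½ · (71 - 40) · 31 = 480.5.
Change in consumer surplus = 480.5 - 1922 = -1441.5.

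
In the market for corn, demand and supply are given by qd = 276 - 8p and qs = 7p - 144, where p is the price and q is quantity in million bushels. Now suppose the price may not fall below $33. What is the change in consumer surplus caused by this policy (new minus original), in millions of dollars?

-160

Setting quantity demanded equal to quantity supplied, 276 - 8p = 7p - 144, gives p* = 28 and q* = 52.
The floor of 33 is above the equilibrium price 28, so it binds.
At p = 33: qd = 276 - 8·33 = 12 and qs = 7·33 - 144 = 87.
Consumer surplus without the control is ½ · (34.5 - 28) · 52 = 169.
With the floor, consumers buy 12 units at 33, so CS = ½ · (34.5 - 33) · 12 = 9.
Change in consumer surplus = 9 - 169 = -160.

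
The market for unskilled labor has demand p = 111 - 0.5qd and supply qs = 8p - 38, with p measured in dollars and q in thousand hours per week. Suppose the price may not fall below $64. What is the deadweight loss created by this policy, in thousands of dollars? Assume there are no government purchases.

Rearranging demand gives qd = 222 - 2p. In a free market, 222 - 2p = 8p - 38 gives the equilibrium p* = 26, q* = 170.
Since 64 > 26, the floor is binding.
At p = 64: qd = 222 - 2·64 = 94 and qs = 8·64 - 38 = 474.
Quantity traded falls to 94. At q = 94 the demand price is (222 - 94)/2 = 64 and the supply price is (38 + 94)/8 = 16.5.
Deadweight loss = ½ · (64 - 16.5) · (170 - 94) = ½ · 47.5 · 76 = 1805.

1805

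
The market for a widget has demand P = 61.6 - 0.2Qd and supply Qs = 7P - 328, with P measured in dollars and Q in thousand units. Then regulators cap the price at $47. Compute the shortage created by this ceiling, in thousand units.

72

Rearranging demand gives Qd = 308 - 5P. Setting quantity demanded equal to quantity supplied, 308 - 5P = 7P - 328, gives P* = 53 and Q* = 43.
The ceiling of 47 is below the equilibrium price 53, so it binds.
At P = 47: Qd = 308 - 5·47 = 73 and Qs = 7·47 - 328 = 1.
Shortage = Qd - Qs = 73 - 1 = 72.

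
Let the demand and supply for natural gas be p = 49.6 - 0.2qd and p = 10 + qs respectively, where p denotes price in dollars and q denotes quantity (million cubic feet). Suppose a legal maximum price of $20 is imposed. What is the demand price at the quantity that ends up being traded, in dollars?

Rearranging demand gives qd = 248 - 5p; rearranging supply gives qs = p - 10. Equilibrium: 248 - 5p = p - 10, so 258 = 6p and p* = 43, q* = 33.
Since 20 < 43, the ceiling is binding.
At p = 20: qd = 248 - 5·20 = 148 and qs = 20 - 10 = 10.
Only 10 units reach the market. On the demand curve, the marginal buyer's willingness to pay at q = 10 is (248 - 10)/5 = 47.6.

47.6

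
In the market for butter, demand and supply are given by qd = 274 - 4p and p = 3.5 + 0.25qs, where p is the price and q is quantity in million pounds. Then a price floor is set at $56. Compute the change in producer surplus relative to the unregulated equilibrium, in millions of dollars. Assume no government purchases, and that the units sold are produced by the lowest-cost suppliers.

Rearranging supply gives qs = 4p - 14. Setting quantity demanded equal to quantity supplied, 274 - 4p = 4p - 14, gives p* = 36 and q* = 130.
The floor of 56 is above the equilibrium price 36, so it binds.
At p = 56: qd = 274 - 4·56 = 50 and qs = 4·56 - 14 = 210.
Producer surplus without the control is ½ · (36 - 3.5) · 130 = 2112.5.
With the floor, 50 units are sold at 56. The supply price at q = 50 is 16, so PS = ½ · [(56 - 3.5) + (56 - 16)] · 50 = 2312.5.
Change in producer surplus = 2312.5 - 2112.5 = 200.

200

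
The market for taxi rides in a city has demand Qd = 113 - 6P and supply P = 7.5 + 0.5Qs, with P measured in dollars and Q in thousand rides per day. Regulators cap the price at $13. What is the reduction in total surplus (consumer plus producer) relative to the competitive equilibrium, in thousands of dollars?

12

Rearranging supply gives Qs = 2P - 15. Without the control the market clears where 113 - 6P = 2P - 15, i.e. P* = 16 and Q* = 17.
Since 13 < 16, the ceiling is binding.
At P = 13: Qd = 113 - 6·13 = 35 and Qs = 2·13 - 15 = 11.
Quantity traded falls to 11. At Q = 11 the demand price is (113 - 11)/6 = 17 and the supply price is (15 + 11)/2 = 13.
Deadweight loss = ½ · (17 - 13) · (17 - 11) = ½ · 4 · 6 = 12.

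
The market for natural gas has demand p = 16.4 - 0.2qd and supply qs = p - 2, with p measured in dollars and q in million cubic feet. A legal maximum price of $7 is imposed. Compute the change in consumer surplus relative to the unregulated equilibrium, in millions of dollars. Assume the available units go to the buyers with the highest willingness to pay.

Rearranging demand gives qd = 82 - 5p. In a free market, 82 - 5p = p - 2 gives the equilibrium p* = 14, q* = 12.
Because the ceiling (7) lies below the market-clearing price, it is binding.
At p = 7: qd = 82 - 5·7 = 47 and qs = 7 - 2 = 5.
Consumer surplus without the control is ½ · (16.4 - 14) · 12 = 14.4.
With the ceiling, 5 units are sold at 7 (assume they go to the highest-value buyers). The demand price at q = 5 is 15.4, so CS = ½ · [(16.4 - 7) + (15.4 - 7)] · 5 = 44.5.
Change in consumer surplus = 44.5 - 14.4 = 30.1.

30.1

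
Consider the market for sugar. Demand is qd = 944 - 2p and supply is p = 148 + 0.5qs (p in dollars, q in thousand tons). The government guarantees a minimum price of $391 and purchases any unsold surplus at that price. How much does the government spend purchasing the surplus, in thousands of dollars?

Rearranging supply gives qs = 2p - 296. Equilibrium: 944 - 2p = 2p - 296, so 1240 = 4p and p* = 310, q* = 324.
Since 391 > 310, the floor is binding.
At p = 391: qd = 944 - 2·391 = 162 and qs = 2·391 - 296 = 486.
Surplus = qs - qd = 324.
Government expenditure = surplus × support price = 324 × 391 = 126684.

126684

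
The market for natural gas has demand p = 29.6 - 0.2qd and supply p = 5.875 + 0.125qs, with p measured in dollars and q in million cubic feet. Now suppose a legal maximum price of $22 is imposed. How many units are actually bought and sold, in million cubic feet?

73

Rearranging demand gives qd = 148 - 5p; rearranging supply gives qs = 8p - 47. In a free market, 148 - 5p = 8p - 47 gives the equilibrium p* = 15, q* = 73.
Since 22 is above p* = 15, the ceiling does not bind and the free-market outcome prevails.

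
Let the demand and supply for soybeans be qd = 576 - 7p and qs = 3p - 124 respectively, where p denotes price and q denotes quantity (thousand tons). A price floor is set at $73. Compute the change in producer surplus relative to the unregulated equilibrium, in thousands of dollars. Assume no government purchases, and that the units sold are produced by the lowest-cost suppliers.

Without the control the market clears where 576 - 7p = 3p - 124, i.e. p* = 70 and q* = 86.
Since 73 > 70, the floor is binding.
At p = 73: qd = 576 - 7·73 = 65 and qs = 3·73 - 124 = 95.
Producer surplus without the control is ½ · (70 - 124/3) · 86 = 3698/3.
With the floor, 65 units are sold at 73. The supply price at q = 65 is 63, so PS = ½ · [(73 - 124/3) + (73 - 63)] · 65 = 8125/6.
Change in producer surplus = 8125/6 - 3698/3 = 121.5.

121.5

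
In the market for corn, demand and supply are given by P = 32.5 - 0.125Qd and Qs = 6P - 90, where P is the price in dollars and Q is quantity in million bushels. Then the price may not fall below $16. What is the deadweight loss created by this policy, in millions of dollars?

Rearranging demand gives Qd = 260 - 8P. Equilibrium: 260 - 8P = 6P - 90, so 350 = 14P and P* = 25, Q* = 60.
The floor of 16 is below the equilibrium price 25, so it is not binding; the market clears at P* = 25, Q* = 60.
Since the control does not bind, no trades are prevented and deadweight loss is zero.

0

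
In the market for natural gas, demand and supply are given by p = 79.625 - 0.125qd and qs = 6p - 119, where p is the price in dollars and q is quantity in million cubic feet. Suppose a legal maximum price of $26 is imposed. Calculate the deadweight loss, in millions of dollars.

4116

Rearranging demand gives qd = 637 - 8p. In a free market, 637 - 8p = 6p - 119 gives the equilibrium p* = 54, q* = 205.
Because the ceiling (26) lies below the market-clearing price, it is binding.
At p = 26: qd = 637 - 8·26 = 429 and qs = 6·26 - 119 = 37.
Quantity traded falls to 37. At q = 37 the demand price is (637 - 37)/8 = 75 and the supply price is (119 + 37)/6 = 26.
Deadweight loss = ½ · (75 - 26) · (205 - 37) = ½ · 49 · 168 = 4116.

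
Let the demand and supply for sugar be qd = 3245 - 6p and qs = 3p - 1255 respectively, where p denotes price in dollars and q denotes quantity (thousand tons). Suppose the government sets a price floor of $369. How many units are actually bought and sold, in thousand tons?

Setting quantity demanded equal to quantity supplied, 3245 - 6p = 3p - 1255, gives p* = 500 and q* = 245.
The floor of 369 is below the equilibrium price 500, so it is not binding; the market clears at p* = 500, q* = 245.

245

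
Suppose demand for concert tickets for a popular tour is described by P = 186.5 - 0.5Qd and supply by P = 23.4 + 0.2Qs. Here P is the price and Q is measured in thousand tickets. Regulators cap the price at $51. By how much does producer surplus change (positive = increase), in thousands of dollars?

Rearranging demand gives Qd = 373 - 2P; rearranging supply gives Qs = 5P - 117. Setting quantity demanded equal to quantity supplied, 373 - 2P = 5P - 117, gives P* = 70 and Q* = 233.
Since 51 < 70, the ceiling is binding.
At P = 51: Qd = 373 - 2·51 = 271 and Qs = 5·51 - 117 = 138.
Producer surplus without the control is ½ · (70 - 23.4) · 233 = 5428.9.
With the ceiling, producers sell 138 units at 51, so PS = ½ · (51 - 23.4) · 138 = 1904.4.
Change in producer surplus = 1904.4 - 5428.9 = -3524.5.

-3524.5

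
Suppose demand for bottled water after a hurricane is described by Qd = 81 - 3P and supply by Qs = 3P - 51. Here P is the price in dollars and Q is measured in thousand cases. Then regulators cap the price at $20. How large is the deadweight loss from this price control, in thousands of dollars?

12

Equilibrium: 81 - 3P = 3P - 51, so 132 = 6P and P* = 22, Q* = 15.
The ceiling of 20 is below the equilibrium price 22, so it binds.
At P = 20: Qd = 81 - 3·20 = 21 and Qs = 3·20 - 51 = 9.
Quantity traded falls to 9. At Q = 9 the demand price is (81 - 9)/3 = 24 and the supply price is (51 + 9)/3 = 20.
Deadweight loss = ½ · (24 - 20) · (15 - 9) = ½ · 4 · 6 = 12.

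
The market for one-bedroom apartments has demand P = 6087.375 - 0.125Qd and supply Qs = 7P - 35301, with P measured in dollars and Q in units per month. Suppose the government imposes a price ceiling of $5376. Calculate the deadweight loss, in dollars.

Rearranging demand gives Qd = 48699 - 8P. Setting quantity demanded equal to quantity supplied, 48699 - 8P = 7P - 35301, gives P* = 5600 and Q* = 3899.
The ceiling of 5376 is below the equilibrium price 5600, so it binds.
At P = 5376: Qd = 48699 - 8·5376 = 5691 and Qs = 7·5376 - 35301 = 2331.
Quantity traded falls to 2331. At Q = 2331 the demand price is (48699 - 2331)/8 = 5796 and the supply price is (35301 + 2331)/7 = 5376.
Deadweight loss = ½ · (5796 - 5376) · (3899 - 2331) = ½ · 420 · 1568 = 329280.

329280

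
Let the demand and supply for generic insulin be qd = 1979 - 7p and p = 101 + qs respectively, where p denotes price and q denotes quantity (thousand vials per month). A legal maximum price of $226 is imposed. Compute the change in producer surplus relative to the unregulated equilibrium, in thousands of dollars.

Rearranging supply gives qs = p - 101. Setting quantity demanded equal to quantity supplied, 1979 - 7p = p - 101, gives p* = 260 and q* = 159.
Since 226 < 260, the ceiling is binding.
At p = 226: qd = 1979 - 7·226 = 397 and qs = 226 - 101 = 125.
Producer surplus without the control is ½ · (260 - 101) · 159 = 12640.5.
With the ceiling, producers sell 125 units at 226, so PS = ½ · (226 - 101) · 125 = 7812.5.
Change in producer surplus = 7812.5 - 12640.5 = -4828.

-4828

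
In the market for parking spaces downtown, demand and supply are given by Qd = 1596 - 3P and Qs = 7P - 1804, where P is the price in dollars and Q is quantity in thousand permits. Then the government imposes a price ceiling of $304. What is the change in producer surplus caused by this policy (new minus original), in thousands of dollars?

Without the control the market clears where 1596 - 3P = 7P - 1804, i.e. P* = 340 and Q* = 576.
Because the ceiling (304) lies below the market-clearing price, it is binding.
At P = 304: Qd = 1596 - 3·304 = 684 and Qs = 7·304 - 1804 = 324.
Producer surplus without the control is ½ · (340 - 1804/7) · 576 = 165888/7.
With the ceiling, producers sell 324 units at 304, so PS = ½ · (304 - 1804/7) · 324 = 52488/7.
Change in producer surplus = 52488/7 - 165888/7 = -16200.

-16200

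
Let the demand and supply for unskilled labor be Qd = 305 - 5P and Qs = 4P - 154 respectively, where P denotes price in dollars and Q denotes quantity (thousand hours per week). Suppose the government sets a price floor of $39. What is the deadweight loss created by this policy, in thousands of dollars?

0

Setting quantity demanded equal to quantity supplied, 305 - 5P = 4P - 154, gives P* = 51 and Q* = 50.
Since 39 is below P* = 51, the floor does not bind and the free-market outcome prevails.
Since the control does not bind, no trades are prevented and deadweight loss is zero.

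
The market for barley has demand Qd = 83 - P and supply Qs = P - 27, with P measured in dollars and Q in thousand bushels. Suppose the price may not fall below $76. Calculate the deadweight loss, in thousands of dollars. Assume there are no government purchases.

Equilibrium: 83 - P = P - 27, so 110 = 2P and P* = 55, Q* = 28.
Since 76 > 55, the floor is binding.
At P = 76: Qd = 83 - 76 = 7 and Qs = 76 - 27 = 49.
Quantity traded falls to 7. At Q = 7 the demand price is 83 - 7 = 76 and the supply price is 27 + 7 = 34.
Deadweight loss = ½ · (76 - 34) · (28 - 7) = ½ · 42 · 21 = 441.

441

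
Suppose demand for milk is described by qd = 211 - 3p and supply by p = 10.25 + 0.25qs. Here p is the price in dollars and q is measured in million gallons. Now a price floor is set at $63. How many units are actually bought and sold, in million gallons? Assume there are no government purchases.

22

Rearranging supply gives qs = 4p - 41. Without the control the market clears where 211 - 3p = 4p - 41, i.e. p* = 36 and q* = 103.
Since 63 > 36, the floor is binding.
At p = 63: qd = 211 - 3·63 = 22 and qs = 4·63 - 41 = 211.
The quantity actually transacted is the short side, demand: 22.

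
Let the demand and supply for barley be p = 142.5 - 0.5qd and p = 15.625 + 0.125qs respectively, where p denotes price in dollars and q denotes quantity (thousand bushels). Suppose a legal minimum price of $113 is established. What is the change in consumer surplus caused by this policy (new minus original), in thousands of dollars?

-9432

Rearranging demand gives qd = 285 - 2p; rearranging supply gives qs = 8p - 125. Without the control the market clears where 285 - 2p = 8p - 125, i.e. p* = 41 and q* = 203.
Because the floor (113) lies above the market-clearing price, it is binding.
At p = 113: qd = 285 - 2·113 = 59 and qs = 8·113 - 125 = 779.
Consumer surplus without the control is ½ · (142.5 - 41) · 203 = 10302.25.
With the floor, consumers buy 59 units at 113, so CS = ½ · (142.5 - 113) · 59 = 870.25.
Change in consumer surplus = 870.25 - 10302.25 = -9432.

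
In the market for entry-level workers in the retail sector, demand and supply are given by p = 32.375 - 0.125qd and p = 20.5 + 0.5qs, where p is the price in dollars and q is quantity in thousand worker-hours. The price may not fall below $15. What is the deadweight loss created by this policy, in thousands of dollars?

Rearranging demand gives qd = 259 - 8p; rearranging supply gives qs = 2p - 41. Without the control the market clears where 259 - 8p = 2p - 41, i.e. p* = 30 and q* = 19.
The floor of 15 is below the equilibrium price 30, so it is not binding; the market clears at p* = 30, q* = 19.
Since the control does not bind, no trades are prevented and deadweight loss is zero.

0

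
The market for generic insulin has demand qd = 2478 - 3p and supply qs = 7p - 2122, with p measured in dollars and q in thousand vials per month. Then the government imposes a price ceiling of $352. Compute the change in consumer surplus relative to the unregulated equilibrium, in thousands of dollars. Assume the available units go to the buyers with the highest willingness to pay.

-58320

In a free market, 2478 - 3p = 7p - 2122 gives the equilibrium p* = 460, q* = 1098.
The ceiling of 352 is below the equilibrium price 460, so it binds.
At p = 352: qd = 2478 - 3·352 = 1422 and qs = 7·352 - 2122 = 342.
Consumer surplus without the control is ½ · (826 - 460) · 1098 = 200934.
With the ceiling, 342 units are sold at 352 (assume they go to the highest-value buyers). The demand price at q = 342 is 712, so CS = ½ · [(826 - 352) + (712 - 352)] · 342 = 142614.
Change in consumer surplus = 142614 - 200934 = -58320.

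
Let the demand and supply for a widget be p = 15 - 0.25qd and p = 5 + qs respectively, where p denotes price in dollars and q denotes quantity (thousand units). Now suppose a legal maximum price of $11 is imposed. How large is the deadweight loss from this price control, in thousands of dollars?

2.5

Rearranging demand gives qd = 60 - 4p; rearranging supply gives qs = p - 5. Setting quantity demanded equal to quantity supplied, 60 - 4p = p - 5, gives p* = 13 and q* = 8.
Since 11 < 13, the ceiling is binding.
At p = 11: qd = 60 - 4·11 = 16 and qs = 11 - 5 = 6.
Quantity traded falls to 6. At q = 6 the demand price is (60 - 6)/4 = 13.5 and the supply price is 5 + 6 = 11.
Deadweight loss = ½ · (13.5 - 11) · (8 - 6) = ½ · 2.5 · 2 = 2.5.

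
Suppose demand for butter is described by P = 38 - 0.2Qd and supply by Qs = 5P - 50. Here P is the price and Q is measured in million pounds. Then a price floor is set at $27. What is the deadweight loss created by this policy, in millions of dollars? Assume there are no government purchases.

Rearranging demand gives Qd = 190 - 5P. Without the control the market clears where 190 - 5P = 5P - 50, i.e. P* = 24 and Q* = 70.
Since 27 > 24, the floor is binding.
At P = 27: Qd = 190 - 5·27 = 55 and Qs = 5·27 - 50 = 85.
Quantity traded falls to 55. At Q = 55 the demand price is (190 - 55)/5 = 27 and the supply price is (50 + 55)/5 = 21.
Deadweight loss = ½ · (27 - 21) · (70 - 55) = ½ · 6 · 15 = 45.

45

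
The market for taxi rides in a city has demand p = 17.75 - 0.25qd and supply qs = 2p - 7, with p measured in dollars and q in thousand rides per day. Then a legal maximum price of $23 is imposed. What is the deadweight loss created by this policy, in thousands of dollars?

Rearranging demand gives qd = 71 - 4p. Setting quantity demanded equal to quantity supplied, 71 - 4p = 2p - 7, gives p* = 13 and q* = 19.
Since 23 is above p* = 13, the ceiling does not bind and the free-market outcome prevails.
Since the control does not bind, no trades are prevented and deadweight loss is zero.

0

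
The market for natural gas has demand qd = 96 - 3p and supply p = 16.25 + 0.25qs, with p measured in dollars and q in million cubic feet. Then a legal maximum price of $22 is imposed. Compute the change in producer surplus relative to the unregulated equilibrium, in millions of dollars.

-25

Rearranging supply gives qs = 4p - 65. Setting quantity demanded equal to quantity supplied, 96 - 3p = 4p - 65, gives p* = 23 and q* = 27.
The ceiling of 22 is below the equilibrium price 23, so it binds.
At p = 22: qd = 96 - 3·22 = 30 and qs = 4·22 - 65 = 23.
Producer surplus without the control is ½ · (23 - 16.25) · 27 = 91.125.
With the ceiling, producers sell 23 units at 22, so PS = ½ · (22 - 16.25) · 23 = 66.125.
Change in producer surplus = 66.125 - 91.125 = -25.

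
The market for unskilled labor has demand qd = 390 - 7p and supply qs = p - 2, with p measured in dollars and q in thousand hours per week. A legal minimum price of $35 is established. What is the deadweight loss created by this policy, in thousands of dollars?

0

In a free market, 390 - 7p = p - 2 gives the equilibrium p* = 49, q* = 47.
The floor of 35 is below the equilibrium price 49, so it is not binding; the market clears at p* = 49, q* = 47.
Since the control does not bind, no trades are prevented and deadweight loss is zero.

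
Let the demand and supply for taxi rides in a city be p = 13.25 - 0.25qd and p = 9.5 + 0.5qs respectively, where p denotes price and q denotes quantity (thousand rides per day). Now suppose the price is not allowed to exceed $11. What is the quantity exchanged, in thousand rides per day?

3

Rearranging demand gives qd = 53 - 4p; rearranging supply gives qs = 2p - 19. Without the control the market clears where 53 - 4p = 2p - 19, i.e. p* = 12 and q* = 5.
Because the ceiling (11) lies below the market-clearing price, it is binding.
At p = 11: qd = 53 - 4·11 = 9 and qs = 2·11 - 19 = 3.
The quantity actually transacted is the short side, supply: 3.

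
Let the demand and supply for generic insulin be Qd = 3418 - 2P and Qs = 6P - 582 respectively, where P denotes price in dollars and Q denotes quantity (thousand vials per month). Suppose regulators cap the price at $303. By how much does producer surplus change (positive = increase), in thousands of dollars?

Equilibrium: 3418 - 2P = 6P - 582, so 4000 = 8P and P* = 500, Q* = 2418.
Because the ceiling (303) lies below the market-clearing price, it is binding.
At P = 303: Qd = 3418 - 2·303 = 2812 and Qs = 6·303 - 582 = 1236.
Producer surplus without the control is ½ · (500 - 97) · 2418 = 487227.
With the ceiling, producers sell 1236 units at 303, so PS = ½ · (303 - 97) · 1236 = 127308.
Change in producer surplus = 127308 - 487227 = -359919.

-359919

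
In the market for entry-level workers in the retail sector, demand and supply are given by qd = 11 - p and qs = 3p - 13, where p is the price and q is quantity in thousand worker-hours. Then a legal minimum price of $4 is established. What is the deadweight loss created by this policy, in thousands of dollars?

Setting quantity demanded equal to quantity supplied, 11 - p = 3p - 13, gives p* = 6 and q* = 5.
The floor of 4 is below the equilibrium price 6, so it is not binding; the market clears at p* = 6, q* = 5.
Since the control does not bind, no trades are prevented and deadweight loss is zero.

0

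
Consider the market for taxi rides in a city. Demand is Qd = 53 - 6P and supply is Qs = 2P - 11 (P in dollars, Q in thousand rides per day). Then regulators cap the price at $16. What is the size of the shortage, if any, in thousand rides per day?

Equilibrium: 53 - 6P = 2P - 11, so 64 = 8P and P* = 8, Q* = 5.
The ceiling of 16 is above the equilibrium price 8, so it is not binding; the market clears at P* = 8, Q* = 5.
Since the control does not bind, there is no shortage.

0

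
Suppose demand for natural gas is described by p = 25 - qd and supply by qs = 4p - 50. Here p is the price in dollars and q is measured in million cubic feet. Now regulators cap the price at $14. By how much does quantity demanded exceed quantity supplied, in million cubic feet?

5

Rearranging demand gives qd = 25 - p. In a free market, 25 - p = 4p - 50 gives the equilibrium p* = 15, q* = 10.
Because the ceiling (14) lies below the market-clearing price, it is binding.
At p = 14: qd = 25 - 14 = 11 and qs = 4·14 - 50 = 6.
Shortage = qd - qs = 11 - 6 = 5.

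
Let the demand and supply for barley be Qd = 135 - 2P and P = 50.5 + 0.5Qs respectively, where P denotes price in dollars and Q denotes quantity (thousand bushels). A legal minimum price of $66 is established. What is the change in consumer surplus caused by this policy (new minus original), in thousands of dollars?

Rearranging supply gives Qs = 2P - 101. Setting quantity demanded equal to quantity supplied, 135 - 2P = 2P - 101, gives P* = 59 and Q* = 17.
The floor of 66 is above the equilibrium price 59, so it binds.
At P = 66: Qd = 135 - 2·66 = 3 and Qs = 2·66 - 101 = 31.
Consumer surplus without the control is ½ · (67.5 - 59) · 17 = 72.25.
With the floor, consumers buy 3 units at 66, so CS = ½ · (67.5 - 66) · 3 = 2.25.
Change in consumer surplus = 2.25 - 72.25 = -70.

-70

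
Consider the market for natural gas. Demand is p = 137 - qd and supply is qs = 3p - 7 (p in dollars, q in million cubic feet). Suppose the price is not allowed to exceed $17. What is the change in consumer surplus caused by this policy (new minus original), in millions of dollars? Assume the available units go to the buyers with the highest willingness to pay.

Rearranging demand gives qd = 137 - p. Without the control the market clears where 137 - p = 3p - 7, i.e. p* = 36 and q* = 101.
Since 17 < 36, the ceiling is binding.
At p = 17: qd = 137 - 17 = 120 and qs = 3·17 - 7 = 44.
Consumer surplus without the control is ½ · (137 - 36) · 101 = 5100.5.
With the ceiling, 44 units are sold at 17 (assume they go to the highest-value buyers). The demand price at q = 44 is 93, so CS = ½ · [(137 - 17) + (93 - 17)] · 44 = 4312.
Change in consumer surplus = 4312 - 5100.5 = -788.5.

-788.5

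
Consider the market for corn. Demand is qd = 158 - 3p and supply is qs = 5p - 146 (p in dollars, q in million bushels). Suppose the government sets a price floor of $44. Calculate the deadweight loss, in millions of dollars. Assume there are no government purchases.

86.4

In a free market, 158 - 3p = 5p - 146 gives the equilibrium p* = 38, q* = 44.
Since 44 > 38, the floor is binding.
At p = 44: qd = 158 - 3·44 = 26 and qs = 5·44 - 146 = 74.
Quantity traded falls to 26. At q = 26 the demand price is (158 - 26)/3 = 44 and the supply price is (146 + 26)/5 = 34.4.
Deadweight loss = ½ · (44 - 34.4) · (44 - 26) = ½ · 9.6 · 18 = 86.4.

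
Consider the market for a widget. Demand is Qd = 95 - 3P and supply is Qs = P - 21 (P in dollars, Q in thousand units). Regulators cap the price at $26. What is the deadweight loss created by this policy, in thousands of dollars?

6

Without the control the market clears where 95 - 3P = P - 21, i.e. P* = 29 and Q* = 8.
The ceiling of 26 is below the equilibrium price 29, so it binds.
At P = 26: Qd = 95 - 3·26 = 17 and Qs = 26 - 21 = 5.
Quantity traded falls to 5. At Q = 5 the demand price is (95 - 5)/3 = 30 and the supply price is 21 + 5 = 26.
Deadweight loss = ½ · (30 - 26) · (8 - 5) = ½ · 4 · 3 = 6.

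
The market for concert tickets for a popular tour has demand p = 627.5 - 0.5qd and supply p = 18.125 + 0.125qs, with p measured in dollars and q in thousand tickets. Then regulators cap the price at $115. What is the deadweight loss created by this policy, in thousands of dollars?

Rearranging demand gives qd = 1255 - 2p; rearranging supply gives qs = 8p - 145. Without the control the market clears where 1255 - 2p = 8p - 145, i.e. p* = 140 and q* = 975.
Because the ceiling (115) lies below the market-clearing price, it is binding.
At p = 115: qd = 1255 - 2·115 = 1025 and qs = 8·115 - 145 = 775.
Quantity traded falls to 775. At q = 775 the demand price is (1255 - 775)/2 = 240 and the supply price is (145 + 775)/8 = 115.
Deadweight loss = ½ · (240 - 115) · (975 - 775) = ½ · 125 · 200 = 12500.

12500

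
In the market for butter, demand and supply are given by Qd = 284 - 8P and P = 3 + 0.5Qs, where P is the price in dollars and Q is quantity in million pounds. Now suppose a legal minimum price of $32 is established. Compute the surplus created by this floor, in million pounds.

30

Rearranging supply gives Qs = 2P - 6. Equilibrium: 284 - 8P = 2P - 6, so 290 = 10P and P* = 29, Q* = 52.
Because the floor (32) lies above the market-clearing price, it is binding.
At P = 32: Qd = 284 - 8·32 = 28 and Qs = 2·32 - 6 = 58.
Surplus = Qs - Qd = 58 - 28 = 30.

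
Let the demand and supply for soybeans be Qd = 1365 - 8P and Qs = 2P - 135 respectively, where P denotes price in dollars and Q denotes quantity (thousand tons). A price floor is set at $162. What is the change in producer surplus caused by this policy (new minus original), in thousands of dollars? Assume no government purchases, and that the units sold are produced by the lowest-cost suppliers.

Equilibrium: 1365 - 8P = 2P - 135, so 1500 = 10P and P* = 150, Q* = 165.
Since 162 > 150, the floor is binding.
At P = 162: Qd = 1365 - 8·162 = 69 and Qs = 2·162 - 135 = 189.
Producer surplus without the control is ½ · (150 - 67.5) · 165 = 6806.25.
With the floor, 69 units are sold at 162. The supply price at Q = 69 is 102, so PS = ½ · [(162 - 67.5) + (162 - 102)] · 69 = 5330.25.
Change in producer surplus = 5330.25 - 6806.25 = -1476.

-1476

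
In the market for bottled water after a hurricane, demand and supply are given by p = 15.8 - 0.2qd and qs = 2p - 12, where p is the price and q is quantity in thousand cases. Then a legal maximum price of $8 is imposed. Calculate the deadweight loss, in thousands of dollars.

35

Rearranging demand gives qd = 79 - 5p. Without the control the market clears where 79 - 5p = 2p - 12, i.e. p* = 13 and q* = 14.
Since 8 < 13, the ceiling is binding.
At p = 8: qd = 79 - 5·8 = 39 and qs = 2·8 - 12 = 4.
Quantity traded falls to 4. At q = 4 the demand price is (79 - 4)/5 = 15 and the supply price is (12 + 4)/2 = 8.
Deadweight loss = ½ · (15 - 8) · (14 - 4) = ½ · 7 · 10 = 35.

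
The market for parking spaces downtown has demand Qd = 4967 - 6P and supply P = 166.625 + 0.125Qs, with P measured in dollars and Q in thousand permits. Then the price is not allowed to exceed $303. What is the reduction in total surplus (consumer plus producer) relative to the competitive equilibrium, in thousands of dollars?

201684

Rearranging supply gives Qs = 8P - 1333. Without the control the market clears where 4967 - 6P = 8P - 1333, i.e. P* = 450 and Q* = 2267.
Because the ceiling (303) lies below the market-clearing price, it is binding.
At P = 303: Qd = 4967 - 6·303 = 3149 and Qs = 8·303 - 1333 = 1091.
Quantity traded falls to 1091. At Q = 1091 the demand price is (4967 - 1091)/6 = 646 and the supply price is (1333 + 1091)/8 = 303.
Deadweight loss = ½ · (646 - 303) · (2267 - 1091) = ½ · 343 · 1176 = 201684.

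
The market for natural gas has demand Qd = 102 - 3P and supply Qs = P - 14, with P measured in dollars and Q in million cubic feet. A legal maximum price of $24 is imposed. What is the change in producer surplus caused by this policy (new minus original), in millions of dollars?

Setting quantity demanded equal to quantity supplied, 102 - 3P = P - 14, gives P* = 29 and Q* = 15.
Since 24 < 29, the ceiling is binding.
At P = 24: Qd = 102 - 3·24 = 30 and Qs = 24 - 14 = 10.
Producer surplus without the control is ½ · (29 - 14) · 15 = 112.5.
With the ceiling, producers sell 10 units at 24, so PS = ½ · (24 - 14) · 10 = 50.
Change in producer surplus = 50 - 112.5 = -62.5.

-62.5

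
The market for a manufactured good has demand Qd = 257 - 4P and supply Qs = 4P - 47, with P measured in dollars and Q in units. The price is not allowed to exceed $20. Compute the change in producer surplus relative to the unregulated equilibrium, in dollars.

-1242

Without the control the market clears where 257 - 4P = 4P - 47, i.e. P* = 38 and Q* = 105.
Because the ceiling (20) lies below the market-clearing price, it is binding.
At P = 20: Qd = 257 - 4·20 = 177 and Qs = 4·20 - 47 = 33.
Producer surplus without the control is ½ · (38 - 11.75) · 105 = 1378.125.
With the ceiling, producers sell 33 units at 20, so PS = ½ · (20 - 11.75) · 33 = 136.125.
Change in producer surplus = 136.125 - 1378.125 = -1242.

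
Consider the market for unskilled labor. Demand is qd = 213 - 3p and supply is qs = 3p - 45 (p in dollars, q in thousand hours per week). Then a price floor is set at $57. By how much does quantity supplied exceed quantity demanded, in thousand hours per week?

In a free market, 213 - 3p = 3p - 45 gives the equilibrium p* = 43, q* = 84.
Because the floor (57) lies above the market-clearing price, it is binding.
At p = 57: qd = 213 - 3·57 = 42 and qs = 3·57 - 45 = 126.
Surplus = qs - qd = 126 - 42 = 84.

84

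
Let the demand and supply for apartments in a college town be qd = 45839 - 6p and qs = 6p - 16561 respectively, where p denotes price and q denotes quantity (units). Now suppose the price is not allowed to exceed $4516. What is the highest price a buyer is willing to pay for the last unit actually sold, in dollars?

In a free market, 45839 - 6p = 6p - 16561 gives the equilibrium p* = 5200, q* = 14639.
Since 4516 < 5200, the ceiling is binding.
At p = 4516: qd = 45839 - 6·4516 = 18743 and qs = 6·4516 - 16561 = 10535.
Only 10535 units reach the market. On the demand curve, the marginal buyer's willingness to pay at q = 10535 is (45839 - 10535)/6 = 5884.

5884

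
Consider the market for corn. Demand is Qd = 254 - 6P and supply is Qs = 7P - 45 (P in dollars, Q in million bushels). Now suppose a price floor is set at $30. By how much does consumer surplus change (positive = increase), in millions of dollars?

Equilibrium: 254 - 6P = 7P - 45, so 299 = 13P and P* = 23, Q* = 116.
Since 30 > 23, the floor is binding.
At P = 30: Qd = 254 - 6·30 = 74 and Qs = 7·30 - 45 = 165.
Consumer surplus without the control is ½ · (127/3 - 23) · 116 = 3364/3.
With the floor, consumers buy 74 units at 30, so CS = ½ · (127/3 - 30) · 74 = 1369/3.
Change in consumer surplus = 1369/3 - 3364/3 = -665.

-665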